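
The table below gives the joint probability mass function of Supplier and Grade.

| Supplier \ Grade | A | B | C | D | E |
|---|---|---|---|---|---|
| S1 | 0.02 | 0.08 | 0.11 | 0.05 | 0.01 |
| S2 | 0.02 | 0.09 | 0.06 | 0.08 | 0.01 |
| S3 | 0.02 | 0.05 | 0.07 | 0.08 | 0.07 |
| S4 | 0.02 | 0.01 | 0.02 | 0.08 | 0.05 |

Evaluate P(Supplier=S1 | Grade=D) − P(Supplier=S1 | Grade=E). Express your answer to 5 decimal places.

0.10099

P(Grade=D) = 0.05 + 0.08 + 0.08 + 0.08 = 0.29; P(Supplier=S1 | Grade=D) = 0.05/0.29 = 0.172414.
P(Grade=E) = 0.01 + 0.01 + 0.07 + 0.05 = 0.14; P(Supplier=S1 | Grade=E) = 0.01/0.14 = 0.071429.
Difference = 0.10099.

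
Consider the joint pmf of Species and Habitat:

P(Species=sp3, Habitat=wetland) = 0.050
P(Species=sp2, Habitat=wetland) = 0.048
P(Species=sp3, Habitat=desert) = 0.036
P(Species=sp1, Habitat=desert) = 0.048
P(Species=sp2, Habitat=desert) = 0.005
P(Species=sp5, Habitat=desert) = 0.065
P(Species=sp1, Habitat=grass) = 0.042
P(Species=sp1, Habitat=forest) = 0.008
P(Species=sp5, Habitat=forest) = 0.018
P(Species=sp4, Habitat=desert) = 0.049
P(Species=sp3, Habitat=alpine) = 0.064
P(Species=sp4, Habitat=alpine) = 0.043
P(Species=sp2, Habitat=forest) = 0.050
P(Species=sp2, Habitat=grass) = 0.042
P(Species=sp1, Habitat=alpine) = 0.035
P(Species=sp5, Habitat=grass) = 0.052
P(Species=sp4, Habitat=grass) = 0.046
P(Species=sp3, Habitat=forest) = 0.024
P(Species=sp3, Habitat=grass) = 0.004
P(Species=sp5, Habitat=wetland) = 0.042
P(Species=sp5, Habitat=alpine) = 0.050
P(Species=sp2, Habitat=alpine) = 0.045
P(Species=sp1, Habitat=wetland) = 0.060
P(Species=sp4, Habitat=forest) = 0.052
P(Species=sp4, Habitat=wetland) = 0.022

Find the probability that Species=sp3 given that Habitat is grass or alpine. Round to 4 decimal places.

0.1608

P(Habitat=grass) = 0.042 + 0.042 + 0.004 + 0.046 + 0.052 = 0.186.
P(Habitat=alpine) = 0.035 + 0.045 + 0.064 + 0.043 + 0.050 = 0.237.
P(Habitat ∈ {grass, alpine}) = 0.186 + 0.237 = 0.423; P(Species=sp3, Habitat ∈ {grass, alpine}) = 0.004 + 0.064 = 0.068.
P(Species=sp3 | Habitat ∈ {grass, alpine}) = 0.068/0.423 = 0.1608.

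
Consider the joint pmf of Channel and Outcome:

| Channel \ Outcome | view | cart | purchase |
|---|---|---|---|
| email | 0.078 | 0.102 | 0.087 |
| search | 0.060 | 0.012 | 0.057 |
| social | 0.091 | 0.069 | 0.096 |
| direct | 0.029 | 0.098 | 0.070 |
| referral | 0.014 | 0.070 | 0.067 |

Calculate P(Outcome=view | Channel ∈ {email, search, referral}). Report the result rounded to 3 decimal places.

0.278

P(Channel=email) = 0.078 + 0.102 + 0.087 = 0.267.
P(Channel=search) = 0.060 + 0.012 + 0.057 = 0.129.
P(Channel=referral) = 0.014 + 0.070 + 0.067 = 0.151.
P(Channel ∈ {email, search, referral}) = 0.267 + 0.129 + 0.151 = 0.547; P(Outcome=view, Channel ∈ {email, search, referral}) = 0.078 + 0.060 + 0.014 = 0.152.
P(Outcome=view | Channel ∈ {email, search, referral}) = 0.152/0.547 = 0.278.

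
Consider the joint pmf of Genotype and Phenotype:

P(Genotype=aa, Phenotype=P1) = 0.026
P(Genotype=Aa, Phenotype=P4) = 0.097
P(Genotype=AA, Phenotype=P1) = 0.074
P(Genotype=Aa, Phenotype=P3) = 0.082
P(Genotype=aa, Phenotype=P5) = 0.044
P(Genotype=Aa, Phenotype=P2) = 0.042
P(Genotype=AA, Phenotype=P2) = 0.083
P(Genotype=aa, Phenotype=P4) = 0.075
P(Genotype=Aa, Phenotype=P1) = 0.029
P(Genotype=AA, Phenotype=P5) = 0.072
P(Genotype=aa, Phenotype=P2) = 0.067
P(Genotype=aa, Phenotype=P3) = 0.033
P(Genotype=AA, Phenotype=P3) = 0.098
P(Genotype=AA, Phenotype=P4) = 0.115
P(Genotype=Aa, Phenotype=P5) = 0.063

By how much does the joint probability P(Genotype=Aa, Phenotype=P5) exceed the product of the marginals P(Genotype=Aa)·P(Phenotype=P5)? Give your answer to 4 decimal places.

0.0070

P(Genotype=Aa) = 0.029 + 0.042 + 0.082 + 0.097 + 0.063 = 0.313.
P(Phenotype=P5) = 0.072 + 0.063 + 0.044 = 0.179.
P(Genotype=Aa, Phenotype=P5) − P(Genotype=Aa)P(Phenotype=P5) = 0.063 − 0.313×0.179 = 0.0070.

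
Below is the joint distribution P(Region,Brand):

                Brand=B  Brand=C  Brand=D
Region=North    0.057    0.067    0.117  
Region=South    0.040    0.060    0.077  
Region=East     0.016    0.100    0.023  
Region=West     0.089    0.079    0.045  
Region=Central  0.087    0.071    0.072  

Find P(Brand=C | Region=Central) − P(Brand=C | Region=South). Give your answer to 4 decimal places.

P(Region=Central) = 0.087 + 0.071 + 0.072 = 0.230; P(Brand=C | Region=Central) = 0.071/0.230 = 0.30870.
P(Region=South) = 0.040 + 0.060 + 0.077 = 0.177; P(Brand=C | Region=South) = 0.060/0.177 = 0.33898.
Difference = -0.0303.

-0.0303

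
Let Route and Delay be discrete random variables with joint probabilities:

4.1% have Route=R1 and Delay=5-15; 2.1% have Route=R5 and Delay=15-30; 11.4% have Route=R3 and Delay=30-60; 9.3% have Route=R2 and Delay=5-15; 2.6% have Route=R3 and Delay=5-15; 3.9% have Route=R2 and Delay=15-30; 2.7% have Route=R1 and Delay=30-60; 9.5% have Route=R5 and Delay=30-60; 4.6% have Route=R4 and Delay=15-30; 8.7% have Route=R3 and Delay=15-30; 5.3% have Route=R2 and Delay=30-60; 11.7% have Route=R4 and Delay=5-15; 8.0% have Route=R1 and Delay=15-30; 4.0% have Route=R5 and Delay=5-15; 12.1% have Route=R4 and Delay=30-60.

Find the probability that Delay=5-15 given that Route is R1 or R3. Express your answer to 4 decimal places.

0.1787

P(Route=R1) = 0.041 + 0.080 + 0.027 = 0.148.
P(Route=R3) = 0.026 + 0.087 + 0.114 = 0.227.
P(Route ∈ {R1, R3}) = 0.148 + 0.227 = 0.375; P(Delay=5-15, Route ∈ {R1, R3}) = 0.041 + 0.026 = 0.067.
P(Delay=5-15 | Route ∈ {R1, R3}) = 0.067/0.375 = 0.1787.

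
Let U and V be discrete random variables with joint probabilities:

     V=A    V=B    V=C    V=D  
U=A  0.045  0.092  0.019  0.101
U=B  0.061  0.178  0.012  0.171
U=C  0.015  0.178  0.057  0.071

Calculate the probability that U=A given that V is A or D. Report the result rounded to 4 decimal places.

P(V=A) = 0.045 + 0.061 + 0.015 = 0.121.
P(V=D) = 0.101 + 0.171 + 0.071 = 0.343.
P(V ∈ {A, D}) = 0.121 + 0.343 = 0.464; P(U=A, V ∈ {A, D}) = 0.045 + 0.101 = 0.146.
P(U=A | V ∈ {A, D}) = 0.146/0.464 = 0.3147.

0.3147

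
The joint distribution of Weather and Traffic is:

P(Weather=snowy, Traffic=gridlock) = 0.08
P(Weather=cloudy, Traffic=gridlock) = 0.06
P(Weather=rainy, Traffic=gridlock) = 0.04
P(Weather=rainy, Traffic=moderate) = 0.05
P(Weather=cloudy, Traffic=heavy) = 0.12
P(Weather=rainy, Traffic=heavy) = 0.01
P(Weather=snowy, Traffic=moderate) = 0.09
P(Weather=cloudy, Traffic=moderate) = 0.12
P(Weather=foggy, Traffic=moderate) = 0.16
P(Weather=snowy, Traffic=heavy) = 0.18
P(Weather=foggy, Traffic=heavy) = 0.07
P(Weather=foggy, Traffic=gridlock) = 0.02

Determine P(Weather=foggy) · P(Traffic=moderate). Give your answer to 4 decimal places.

0.1050

P(Weather=foggy) = 0.16 + 0.07 + 0.02 = 0.25.
P(Traffic=moderate) = 0.12 + 0.05 + 0.09 + 0.16 = 0.42.
Product: 0.25 × 0.42 = 0.1050.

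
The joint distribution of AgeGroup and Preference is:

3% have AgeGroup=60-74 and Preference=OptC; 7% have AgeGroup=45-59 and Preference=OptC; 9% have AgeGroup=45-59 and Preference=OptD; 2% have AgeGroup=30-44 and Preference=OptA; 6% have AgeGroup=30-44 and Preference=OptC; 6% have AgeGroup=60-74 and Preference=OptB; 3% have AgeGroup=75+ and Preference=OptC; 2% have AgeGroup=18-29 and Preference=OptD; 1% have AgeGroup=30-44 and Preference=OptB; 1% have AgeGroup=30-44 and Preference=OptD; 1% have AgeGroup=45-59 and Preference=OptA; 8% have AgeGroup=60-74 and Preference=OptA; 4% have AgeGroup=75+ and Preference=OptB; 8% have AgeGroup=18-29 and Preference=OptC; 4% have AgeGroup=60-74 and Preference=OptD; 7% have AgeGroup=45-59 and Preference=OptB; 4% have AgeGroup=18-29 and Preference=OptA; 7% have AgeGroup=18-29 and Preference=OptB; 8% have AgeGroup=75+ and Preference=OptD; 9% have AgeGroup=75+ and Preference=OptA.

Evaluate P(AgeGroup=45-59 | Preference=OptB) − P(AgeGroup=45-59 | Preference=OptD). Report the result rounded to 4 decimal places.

-0.0950

P(Preference=OptB) = 0.07 + 0.01 + 0.07 + 0.06 + 0.04 = 0.25; P(AgeGroup=45-59 | Preference=OptB) = 0.07/0.25 = 0.28000.
P(Preference=OptD) = 0.02 + 0.01 + 0.09 + 0.04 + 0.08 = 0.24; P(AgeGroup=45-59 | Preference=OptD) = 0.09/0.24 = 0.37500.
Difference = -0.0950.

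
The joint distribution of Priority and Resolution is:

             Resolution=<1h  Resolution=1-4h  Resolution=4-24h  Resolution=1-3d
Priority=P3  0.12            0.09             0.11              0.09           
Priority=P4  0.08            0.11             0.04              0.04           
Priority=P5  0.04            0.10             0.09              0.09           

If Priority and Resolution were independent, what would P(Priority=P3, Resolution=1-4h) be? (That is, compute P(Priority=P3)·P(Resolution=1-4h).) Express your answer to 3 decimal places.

0.123

P(Priority=P3) = 0.12 + 0.09 + 0.11 + 0.09 = 0.41.
P(Resolution=1-4h) = 0.09 + 0.11 + 0.10 = 0.30.
Product: 0.41 × 0.30 = 0.123.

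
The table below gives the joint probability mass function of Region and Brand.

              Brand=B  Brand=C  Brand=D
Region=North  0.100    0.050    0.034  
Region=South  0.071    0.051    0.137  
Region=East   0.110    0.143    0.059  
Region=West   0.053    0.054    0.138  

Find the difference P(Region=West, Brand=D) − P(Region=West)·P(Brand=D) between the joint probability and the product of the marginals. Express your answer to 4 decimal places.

0.0478

P(Region=West) = 0.053 + 0.054 + 0.138 = 0.245.
P(Brand=D) = 0.034 + 0.137 + 0.059 + 0.138 = 0.368.
P(Region=West, Brand=D) − P(Region=West)P(Brand=D) = 0.138 − 0.245×0.368 = 0.0478.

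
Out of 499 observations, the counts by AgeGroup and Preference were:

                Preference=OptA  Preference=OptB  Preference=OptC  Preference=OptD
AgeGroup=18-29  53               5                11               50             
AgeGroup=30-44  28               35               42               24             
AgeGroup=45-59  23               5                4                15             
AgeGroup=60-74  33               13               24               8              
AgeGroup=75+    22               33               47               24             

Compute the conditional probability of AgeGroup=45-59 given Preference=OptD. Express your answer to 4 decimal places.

0.1240

Total with Preference=OptD: 50 + 24 + 15 + 8 + 24 = 121.
P(AgeGroup=45-59 | Preference=OptD) = 15/121 = 0.1240.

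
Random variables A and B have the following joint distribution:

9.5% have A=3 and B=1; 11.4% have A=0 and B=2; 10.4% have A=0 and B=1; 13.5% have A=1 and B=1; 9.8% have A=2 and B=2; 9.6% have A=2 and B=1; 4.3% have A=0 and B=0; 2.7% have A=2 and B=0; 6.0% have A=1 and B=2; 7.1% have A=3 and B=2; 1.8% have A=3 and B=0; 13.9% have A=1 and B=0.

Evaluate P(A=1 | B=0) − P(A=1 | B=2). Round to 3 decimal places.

P(B=0) = 0.043 + 0.139 + 0.027 + 0.018 = 0.227; P(A=1 | B=0) = 0.139/0.227 = 0.6123.
P(B=2) = 0.114 + 0.060 + 0.098 + 0.071 = 0.343; P(A=1 | B=2) = 0.060/0.343 = 0.1749.
Difference = 0.437.

0.437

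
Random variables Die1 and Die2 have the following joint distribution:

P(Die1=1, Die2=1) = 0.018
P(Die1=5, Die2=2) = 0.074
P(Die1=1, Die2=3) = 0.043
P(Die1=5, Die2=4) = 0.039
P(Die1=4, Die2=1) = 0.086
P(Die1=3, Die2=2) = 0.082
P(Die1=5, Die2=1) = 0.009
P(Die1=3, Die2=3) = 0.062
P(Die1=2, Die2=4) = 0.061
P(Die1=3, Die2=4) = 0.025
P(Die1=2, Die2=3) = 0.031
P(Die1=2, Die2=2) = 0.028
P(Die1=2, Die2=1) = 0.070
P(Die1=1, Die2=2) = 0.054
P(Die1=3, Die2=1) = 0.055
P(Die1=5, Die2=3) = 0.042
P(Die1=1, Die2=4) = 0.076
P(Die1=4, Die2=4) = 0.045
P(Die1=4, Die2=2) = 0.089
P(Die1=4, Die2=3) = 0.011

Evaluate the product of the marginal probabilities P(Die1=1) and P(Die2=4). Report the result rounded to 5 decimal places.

0.04699

P(Die1=1) = 0.018 + 0.054 + 0.043 + 0.076 = 0.191.
P(Die2=4) = 0.076 + 0.061 + 0.025 + 0.045 + 0.039 = 0.246.
Product: 0.191 × 0.246 = 0.04699.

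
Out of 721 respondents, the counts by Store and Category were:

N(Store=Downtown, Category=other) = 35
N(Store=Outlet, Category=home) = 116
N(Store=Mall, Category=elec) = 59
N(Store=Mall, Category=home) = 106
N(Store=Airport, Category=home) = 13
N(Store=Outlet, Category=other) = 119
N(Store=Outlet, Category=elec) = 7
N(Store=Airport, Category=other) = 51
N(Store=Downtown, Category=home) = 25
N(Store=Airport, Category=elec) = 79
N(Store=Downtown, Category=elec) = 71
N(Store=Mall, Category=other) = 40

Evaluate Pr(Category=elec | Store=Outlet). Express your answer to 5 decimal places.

Total with Store=Outlet: 7 + 116 + 119 = 242.
P(Category=elec | Store=Outlet) = 7/242 = 0.02893.

0.02893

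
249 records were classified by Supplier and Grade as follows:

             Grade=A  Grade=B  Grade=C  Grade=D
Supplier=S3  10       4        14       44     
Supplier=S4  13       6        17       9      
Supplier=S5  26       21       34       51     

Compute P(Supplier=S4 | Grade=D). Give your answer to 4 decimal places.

Total with Grade=D: 44 + 9 + 51 = 104.
P(Supplier=S4 | Grade=D) = 9/104 = 0.0865.

0.0865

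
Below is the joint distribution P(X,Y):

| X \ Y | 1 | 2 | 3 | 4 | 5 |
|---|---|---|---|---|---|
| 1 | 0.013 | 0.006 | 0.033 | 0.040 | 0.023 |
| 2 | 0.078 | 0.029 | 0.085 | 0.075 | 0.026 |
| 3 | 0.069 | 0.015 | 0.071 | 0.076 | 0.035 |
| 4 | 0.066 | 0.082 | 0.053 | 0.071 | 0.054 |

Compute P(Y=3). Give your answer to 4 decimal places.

0.2420

P(Y=3) = 0.033 + 0.085 + 0.071 + 0.053 = 0.242.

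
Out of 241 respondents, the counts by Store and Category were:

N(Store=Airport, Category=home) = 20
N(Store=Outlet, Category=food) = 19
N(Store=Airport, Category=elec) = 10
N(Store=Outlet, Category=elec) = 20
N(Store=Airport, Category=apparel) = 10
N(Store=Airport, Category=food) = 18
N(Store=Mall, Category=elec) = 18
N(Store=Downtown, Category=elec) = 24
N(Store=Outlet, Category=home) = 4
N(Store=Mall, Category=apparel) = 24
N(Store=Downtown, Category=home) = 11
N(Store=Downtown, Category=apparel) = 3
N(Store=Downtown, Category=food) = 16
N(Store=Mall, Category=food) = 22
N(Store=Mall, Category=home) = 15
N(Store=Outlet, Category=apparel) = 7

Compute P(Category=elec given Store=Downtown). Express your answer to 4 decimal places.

Total with Store=Downtown: 16 + 3 + 24 + 11 = 54.
P(Category=elec | Store=Downtown) = 24/54 = 0.4444.

0.4444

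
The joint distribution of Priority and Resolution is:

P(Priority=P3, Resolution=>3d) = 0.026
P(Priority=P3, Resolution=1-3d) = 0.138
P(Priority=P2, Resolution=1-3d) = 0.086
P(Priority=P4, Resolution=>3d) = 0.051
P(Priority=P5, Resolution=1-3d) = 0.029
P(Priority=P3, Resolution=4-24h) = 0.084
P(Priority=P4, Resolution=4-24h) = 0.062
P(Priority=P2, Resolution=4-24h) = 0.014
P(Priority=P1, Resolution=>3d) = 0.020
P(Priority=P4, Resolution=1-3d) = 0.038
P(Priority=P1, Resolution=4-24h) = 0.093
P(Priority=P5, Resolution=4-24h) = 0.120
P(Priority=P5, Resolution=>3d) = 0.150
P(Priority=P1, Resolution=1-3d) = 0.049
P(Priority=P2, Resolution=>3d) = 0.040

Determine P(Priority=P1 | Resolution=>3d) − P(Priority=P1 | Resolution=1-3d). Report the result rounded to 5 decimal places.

P(Resolution=>3d) = 0.020 + 0.040 + 0.026 + 0.051 + 0.150 = 0.287; P(Priority=P1 | Resolution=>3d) = 0.020/0.287 = 0.069686.
P(Resolution=1-3d) = 0.049 + 0.086 + 0.138 + 0.038 + 0.029 = 0.340; P(Priority=P1 | Resolution=1-3d) = 0.049/0.340 = 0.144118.
Difference = -0.07443.

-0.07443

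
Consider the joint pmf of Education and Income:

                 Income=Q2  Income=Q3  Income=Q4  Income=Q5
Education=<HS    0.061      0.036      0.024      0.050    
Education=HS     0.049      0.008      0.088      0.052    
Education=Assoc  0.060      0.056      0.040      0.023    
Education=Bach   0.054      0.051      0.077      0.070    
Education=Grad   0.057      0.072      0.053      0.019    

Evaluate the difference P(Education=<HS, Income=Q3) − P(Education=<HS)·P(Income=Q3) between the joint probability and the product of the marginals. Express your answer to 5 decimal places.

-0.00213

P(Education=<HS) = 0.061 + 0.036 + 0.024 + 0.050 = 0.171.
P(Income=Q3) = 0.036 + 0.008 + 0.056 + 0.051 + 0.072 = 0.223.
P(Education=<HS, Income=Q3) − P(Education=<HS)P(Income=Q3) = 0.036 − 0.171×0.223 = -0.00213.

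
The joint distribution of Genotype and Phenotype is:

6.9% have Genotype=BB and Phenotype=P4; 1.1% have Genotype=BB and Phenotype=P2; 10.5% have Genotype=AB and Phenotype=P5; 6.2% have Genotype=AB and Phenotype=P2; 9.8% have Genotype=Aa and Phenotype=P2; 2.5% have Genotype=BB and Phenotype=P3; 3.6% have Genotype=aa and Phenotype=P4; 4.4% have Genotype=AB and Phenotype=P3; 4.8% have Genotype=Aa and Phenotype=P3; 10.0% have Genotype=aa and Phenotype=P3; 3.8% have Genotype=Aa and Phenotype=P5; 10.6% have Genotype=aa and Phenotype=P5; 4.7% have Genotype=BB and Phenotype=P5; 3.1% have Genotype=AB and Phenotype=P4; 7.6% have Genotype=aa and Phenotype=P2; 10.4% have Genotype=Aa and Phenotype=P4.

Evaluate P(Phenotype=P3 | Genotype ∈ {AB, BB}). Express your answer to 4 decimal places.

0.1751

P(Genotype=AB) = 0.062 + 0.044 + 0.031 + 0.105 = 0.242.
P(Genotype=BB) = 0.011 + 0.025 + 0.069 + 0.047 = 0.152.
P(Genotype ∈ {AB, BB}) = 0.242 + 0.152 = 0.394; P(Phenotype=P3, Genotype ∈ {AB, BB}) = 0.044 + 0.025 = 0.069.
P(Phenotype=P3 | Genotype ∈ {AB, BB}) = 0.069/0.394 = 0.1751.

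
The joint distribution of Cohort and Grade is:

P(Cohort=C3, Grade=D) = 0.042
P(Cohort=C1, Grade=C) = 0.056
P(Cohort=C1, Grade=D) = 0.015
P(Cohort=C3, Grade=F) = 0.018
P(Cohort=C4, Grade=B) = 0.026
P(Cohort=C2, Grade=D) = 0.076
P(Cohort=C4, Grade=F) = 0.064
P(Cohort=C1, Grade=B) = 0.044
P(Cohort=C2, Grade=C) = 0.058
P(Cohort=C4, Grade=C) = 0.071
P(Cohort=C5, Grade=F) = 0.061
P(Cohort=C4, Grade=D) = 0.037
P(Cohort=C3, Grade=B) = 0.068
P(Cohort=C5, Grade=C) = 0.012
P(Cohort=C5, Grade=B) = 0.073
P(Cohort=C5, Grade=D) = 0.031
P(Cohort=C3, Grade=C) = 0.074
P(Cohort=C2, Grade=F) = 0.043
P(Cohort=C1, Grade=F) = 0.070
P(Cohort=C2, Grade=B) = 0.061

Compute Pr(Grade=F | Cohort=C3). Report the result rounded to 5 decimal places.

0.08911

P(Cohort=C3) = 0.068 + 0.074 + 0.042 + 0.018 = 0.202.
P(Grade=F | Cohort=C3) = 0.018/0.202 = 0.08911.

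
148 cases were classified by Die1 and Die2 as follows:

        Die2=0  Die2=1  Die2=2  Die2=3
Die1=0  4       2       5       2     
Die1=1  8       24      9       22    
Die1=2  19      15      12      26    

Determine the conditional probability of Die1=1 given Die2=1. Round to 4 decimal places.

Total with Die2=1: 2 + 24 + 15 = 41.
P(Die1=1 | Die2=1) = 24/41 = 0.5854.

0.5854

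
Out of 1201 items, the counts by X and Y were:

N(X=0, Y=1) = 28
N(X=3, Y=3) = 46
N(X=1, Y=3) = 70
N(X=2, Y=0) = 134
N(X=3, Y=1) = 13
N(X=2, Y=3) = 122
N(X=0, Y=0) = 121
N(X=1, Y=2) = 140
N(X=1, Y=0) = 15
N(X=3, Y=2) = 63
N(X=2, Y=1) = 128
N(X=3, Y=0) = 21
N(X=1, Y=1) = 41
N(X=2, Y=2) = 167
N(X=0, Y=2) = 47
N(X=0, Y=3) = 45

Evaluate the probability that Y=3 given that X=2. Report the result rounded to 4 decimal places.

0.2214

Total with X=2: 134 + 128 + 167 + 122 = 551.
P(Y=3 | X=2) = 122/551 = 0.2214.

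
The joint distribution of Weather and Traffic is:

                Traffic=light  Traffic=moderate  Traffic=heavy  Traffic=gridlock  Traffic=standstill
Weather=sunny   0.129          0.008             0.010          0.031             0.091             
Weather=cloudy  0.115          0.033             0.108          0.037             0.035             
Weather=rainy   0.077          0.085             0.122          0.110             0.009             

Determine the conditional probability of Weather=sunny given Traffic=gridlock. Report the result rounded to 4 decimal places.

P(Traffic=gridlock) = 0.031 + 0.037 + 0.110 = 0.178.
P(Weather=sunny | Traffic=gridlock) = 0.031/0.178 = 0.1742.

0.1742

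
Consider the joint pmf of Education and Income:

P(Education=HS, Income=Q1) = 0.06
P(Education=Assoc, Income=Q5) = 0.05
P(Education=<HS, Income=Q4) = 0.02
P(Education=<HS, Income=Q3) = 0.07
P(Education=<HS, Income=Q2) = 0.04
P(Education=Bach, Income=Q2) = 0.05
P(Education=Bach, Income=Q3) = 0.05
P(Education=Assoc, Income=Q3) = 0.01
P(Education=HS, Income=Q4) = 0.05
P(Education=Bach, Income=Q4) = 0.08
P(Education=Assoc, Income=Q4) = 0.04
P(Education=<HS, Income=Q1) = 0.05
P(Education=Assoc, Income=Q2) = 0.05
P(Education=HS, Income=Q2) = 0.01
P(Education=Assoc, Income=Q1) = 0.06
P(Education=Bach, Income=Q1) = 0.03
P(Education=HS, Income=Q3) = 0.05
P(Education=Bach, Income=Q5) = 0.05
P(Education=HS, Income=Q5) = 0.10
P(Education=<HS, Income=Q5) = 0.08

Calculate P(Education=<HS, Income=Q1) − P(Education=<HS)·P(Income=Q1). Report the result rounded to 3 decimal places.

-0.002

P(Education=<HS) = 0.05 + 0.04 + 0.07 + 0.02 + 0.08 = 0.26.
P(Income=Q1) = 0.05 + 0.06 + 0.06 + 0.03 = 0.20.
P(Education=<HS, Income=Q1) − P(Education=<HS)P(Income=Q1) = 0.05 − 0.26×0.20 = -0.002.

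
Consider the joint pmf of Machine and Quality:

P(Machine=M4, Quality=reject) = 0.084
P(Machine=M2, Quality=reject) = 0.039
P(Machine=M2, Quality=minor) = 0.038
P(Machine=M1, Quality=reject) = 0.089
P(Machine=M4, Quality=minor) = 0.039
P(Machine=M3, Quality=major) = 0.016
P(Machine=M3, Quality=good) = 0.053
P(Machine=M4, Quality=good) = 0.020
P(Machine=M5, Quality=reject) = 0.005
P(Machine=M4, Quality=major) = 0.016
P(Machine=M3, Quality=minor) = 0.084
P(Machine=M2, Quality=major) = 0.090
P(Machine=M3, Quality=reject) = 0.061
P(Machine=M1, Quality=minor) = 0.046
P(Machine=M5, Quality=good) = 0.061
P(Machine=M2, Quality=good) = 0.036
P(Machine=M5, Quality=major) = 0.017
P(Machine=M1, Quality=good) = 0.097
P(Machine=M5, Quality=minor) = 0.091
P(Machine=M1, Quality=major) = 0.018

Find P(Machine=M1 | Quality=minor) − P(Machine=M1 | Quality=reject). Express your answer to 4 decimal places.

P(Quality=minor) = 0.046 + 0.038 + 0.084 + 0.039 + 0.091 = 0.298; P(Machine=M1 | Quality=minor) = 0.046/0.298 = 0.15436.
P(Quality=reject) = 0.089 + 0.039 + 0.061 + 0.084 + 0.005 = 0.278; P(Machine=M1 | Quality=reject) = 0.089/0.278 = 0.32014.
Difference = -0.1658.

-0.1658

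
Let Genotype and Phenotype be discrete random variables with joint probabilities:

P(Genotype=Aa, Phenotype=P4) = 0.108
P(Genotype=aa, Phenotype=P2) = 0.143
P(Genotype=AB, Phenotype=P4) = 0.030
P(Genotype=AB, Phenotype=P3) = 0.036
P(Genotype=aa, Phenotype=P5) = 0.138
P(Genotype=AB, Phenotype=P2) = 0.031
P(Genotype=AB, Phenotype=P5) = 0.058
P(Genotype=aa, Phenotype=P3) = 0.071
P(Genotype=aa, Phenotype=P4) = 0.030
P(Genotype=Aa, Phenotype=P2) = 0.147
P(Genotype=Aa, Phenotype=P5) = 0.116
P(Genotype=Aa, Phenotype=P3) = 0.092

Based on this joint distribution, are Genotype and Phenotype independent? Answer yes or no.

P(Genotype=aa) = 0.382 and P(Phenotype=P4) = 0.168, so their product is 0.06418, but P(Genotype=aa, Phenotype=P4) = 0.030. Since these differ, Genotype and Phenotype are not independent.

no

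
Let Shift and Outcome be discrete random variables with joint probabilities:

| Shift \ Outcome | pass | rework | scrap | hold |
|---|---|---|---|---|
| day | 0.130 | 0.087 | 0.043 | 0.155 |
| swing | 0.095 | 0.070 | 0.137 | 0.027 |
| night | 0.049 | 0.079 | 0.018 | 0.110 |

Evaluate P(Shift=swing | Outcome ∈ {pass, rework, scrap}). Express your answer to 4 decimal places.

0.4266

P(Outcome=pass) = 0.130 + 0.095 + 0.049 = 0.274.
P(Outcome=rework) = 0.087 + 0.070 + 0.079 = 0.236.
P(Outcome=scrap) = 0.043 + 0.137 + 0.018 = 0.198.
P(Outcome ∈ {pass, rework, scrap}) = 0.274 + 0.236 + 0.198 = 0.708; P(Shift=swing, Outcome ∈ {pass, rework, scrap}) = 0.095 + 0.070 + 0.137 = 0.302.
P(Shift=swing | Outcome ∈ {pass, rework, scrap}) = 0.302/0.708 = 0.4266.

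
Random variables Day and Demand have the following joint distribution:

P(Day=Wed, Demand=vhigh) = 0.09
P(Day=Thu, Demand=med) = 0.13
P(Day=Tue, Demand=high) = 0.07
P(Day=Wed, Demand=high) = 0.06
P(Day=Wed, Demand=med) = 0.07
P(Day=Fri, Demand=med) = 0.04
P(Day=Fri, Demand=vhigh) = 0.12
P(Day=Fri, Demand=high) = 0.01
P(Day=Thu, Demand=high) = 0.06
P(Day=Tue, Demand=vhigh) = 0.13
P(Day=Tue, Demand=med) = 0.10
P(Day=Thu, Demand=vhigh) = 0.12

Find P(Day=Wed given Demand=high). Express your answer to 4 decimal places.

0.3000

P(Demand=high) = 0.07 + 0.06 + 0.06 + 0.01 = 0.20.
P(Day=Wed | Demand=high) = 0.06/0.20 = 0.3000.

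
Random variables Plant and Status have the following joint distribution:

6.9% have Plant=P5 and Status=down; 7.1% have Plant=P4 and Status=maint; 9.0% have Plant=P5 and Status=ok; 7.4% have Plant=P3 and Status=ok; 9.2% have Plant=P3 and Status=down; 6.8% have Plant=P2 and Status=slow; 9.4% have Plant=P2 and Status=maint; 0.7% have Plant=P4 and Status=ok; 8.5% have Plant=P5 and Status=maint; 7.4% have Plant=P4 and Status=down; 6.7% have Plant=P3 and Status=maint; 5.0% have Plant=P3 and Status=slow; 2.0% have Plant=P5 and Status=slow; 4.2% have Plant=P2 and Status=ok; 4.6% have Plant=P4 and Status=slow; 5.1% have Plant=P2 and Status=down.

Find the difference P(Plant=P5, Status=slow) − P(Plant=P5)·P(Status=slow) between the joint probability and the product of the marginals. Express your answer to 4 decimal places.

-0.0286

P(Plant=P5) = 0.090 + 0.020 + 0.069 + 0.085 = 0.264.
P(Status=slow) = 0.068 + 0.050 + 0.046 + 0.020 = 0.184.
P(Plant=P5, Status=slow) − P(Plant=P5)P(Status=slow) = 0.020 − 0.264×0.184 = -0.0286.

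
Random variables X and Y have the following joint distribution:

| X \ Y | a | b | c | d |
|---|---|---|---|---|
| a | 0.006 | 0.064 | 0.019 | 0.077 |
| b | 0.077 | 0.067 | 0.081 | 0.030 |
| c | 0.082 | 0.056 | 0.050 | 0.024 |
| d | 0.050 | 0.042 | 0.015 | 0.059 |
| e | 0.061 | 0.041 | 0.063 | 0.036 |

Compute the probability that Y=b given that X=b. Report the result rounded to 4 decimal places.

0.2627

P(X=b) = 0.077 + 0.067 + 0.081 + 0.030 = 0.255.
P(Y=b | X=b) = 0.067/0.255 = 0.2627.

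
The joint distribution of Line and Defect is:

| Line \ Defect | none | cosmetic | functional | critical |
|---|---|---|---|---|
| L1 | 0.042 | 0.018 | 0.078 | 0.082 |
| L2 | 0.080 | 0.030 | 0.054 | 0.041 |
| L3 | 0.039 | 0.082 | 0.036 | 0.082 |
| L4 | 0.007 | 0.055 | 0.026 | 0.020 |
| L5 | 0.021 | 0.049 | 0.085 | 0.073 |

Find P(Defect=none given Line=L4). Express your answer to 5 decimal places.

0.06481

P(Line=L4) = 0.007 + 0.055 + 0.026 + 0.020 = 0.108.
P(Defect=none | Line=L4) = 0.007/0.108 = 0.06481.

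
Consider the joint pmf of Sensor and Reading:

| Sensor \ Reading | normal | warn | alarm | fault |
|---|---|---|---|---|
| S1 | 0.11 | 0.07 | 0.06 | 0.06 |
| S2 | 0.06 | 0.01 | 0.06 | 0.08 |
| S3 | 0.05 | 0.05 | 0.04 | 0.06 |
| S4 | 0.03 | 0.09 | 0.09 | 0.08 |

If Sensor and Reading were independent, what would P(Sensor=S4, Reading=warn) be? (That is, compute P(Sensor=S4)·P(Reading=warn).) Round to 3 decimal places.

0.064

P(Sensor=S4) = 0.03 + 0.09 + 0.09 + 0.08 = 0.29.
P(Reading=warn) = 0.07 + 0.01 + 0.05 + 0.09 = 0.22.
Product: 0.29 × 0.22 = 0.064.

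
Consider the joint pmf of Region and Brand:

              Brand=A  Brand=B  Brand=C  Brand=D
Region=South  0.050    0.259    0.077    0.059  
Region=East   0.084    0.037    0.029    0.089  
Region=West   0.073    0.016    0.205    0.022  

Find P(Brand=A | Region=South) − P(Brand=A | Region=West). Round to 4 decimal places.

P(Region=South) = 0.050 + 0.259 + 0.077 + 0.059 = 0.445; P(Brand=A | Region=South) = 0.050/0.445 = 0.11236.
P(Region=West) = 0.073 + 0.016 + 0.205 + 0.022 = 0.316; P(Brand=A | Region=West) = 0.073/0.316 = 0.23101.
Difference = -0.1187.

-0.1187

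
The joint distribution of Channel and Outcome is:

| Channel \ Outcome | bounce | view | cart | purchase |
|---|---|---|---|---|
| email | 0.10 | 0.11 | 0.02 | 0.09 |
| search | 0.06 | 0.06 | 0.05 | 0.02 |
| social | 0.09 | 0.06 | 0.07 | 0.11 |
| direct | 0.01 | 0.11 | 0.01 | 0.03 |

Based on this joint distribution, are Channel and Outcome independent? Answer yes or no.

no

P(Channel=direct) = 0.16 and P(Outcome=view) = 0.34, so their product is 0.0544, but P(Channel=direct, Outcome=view) = 0.11. Since these differ, Channel and Outcome are not independent.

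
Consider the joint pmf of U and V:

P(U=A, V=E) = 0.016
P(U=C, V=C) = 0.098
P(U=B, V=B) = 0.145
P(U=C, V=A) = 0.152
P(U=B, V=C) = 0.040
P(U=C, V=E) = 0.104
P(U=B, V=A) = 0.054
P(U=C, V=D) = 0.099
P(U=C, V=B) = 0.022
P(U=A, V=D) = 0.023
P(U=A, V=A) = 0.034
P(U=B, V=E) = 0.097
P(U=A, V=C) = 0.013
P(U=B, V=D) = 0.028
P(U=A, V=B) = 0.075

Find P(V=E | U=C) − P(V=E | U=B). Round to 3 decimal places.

P(U=C) = 0.152 + 0.022 + 0.098 + 0.099 + 0.104 = 0.475; P(V=E | U=C) = 0.104/0.475 = 0.2189.
P(U=B) = 0.054 + 0.145 + 0.040 + 0.028 + 0.097 = 0.364; P(V=E | U=B) = 0.097/0.364 = 0.2665.
Difference = -0.048.

-0.048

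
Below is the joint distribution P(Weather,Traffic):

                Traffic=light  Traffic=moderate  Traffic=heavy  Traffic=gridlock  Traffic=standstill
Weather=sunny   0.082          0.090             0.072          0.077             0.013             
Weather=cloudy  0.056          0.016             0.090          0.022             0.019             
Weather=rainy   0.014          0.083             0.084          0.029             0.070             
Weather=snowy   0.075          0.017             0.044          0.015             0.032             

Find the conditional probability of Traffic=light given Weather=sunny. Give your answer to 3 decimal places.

0.246

P(Weather=sunny) = 0.082 + 0.090 + 0.072 + 0.077 + 0.013 = 0.334.
P(Traffic=light | Weather=sunny) = 0.082/0.334 = 0.246.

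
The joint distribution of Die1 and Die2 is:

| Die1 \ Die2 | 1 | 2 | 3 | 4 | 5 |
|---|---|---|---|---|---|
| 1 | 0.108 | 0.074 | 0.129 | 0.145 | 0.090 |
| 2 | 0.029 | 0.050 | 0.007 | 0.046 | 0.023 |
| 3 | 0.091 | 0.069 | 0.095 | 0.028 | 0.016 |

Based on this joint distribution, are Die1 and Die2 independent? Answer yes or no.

no

P(Die1=3) = 0.299 and P(Die2=4) = 0.219, so their product is 0.06548, but P(Die1=3, Die2=4) = 0.028. Since these differ, Die1 and Die2 are not independent.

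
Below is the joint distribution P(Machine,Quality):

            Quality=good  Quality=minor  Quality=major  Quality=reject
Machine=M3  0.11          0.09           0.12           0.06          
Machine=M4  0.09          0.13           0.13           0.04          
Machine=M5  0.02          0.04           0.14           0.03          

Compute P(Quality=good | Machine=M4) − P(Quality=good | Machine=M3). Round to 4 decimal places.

P(Machine=M4) = 0.09 + 0.13 + 0.13 + 0.04 = 0.39; P(Quality=good | Machine=M4) = 0.09/0.39 = 0.23077.
P(Machine=M3) = 0.11 + 0.09 + 0.12 + 0.06 = 0.38; P(Quality=good | Machine=M3) = 0.11/0.38 = 0.28947.
Difference = -0.0587.

-0.0587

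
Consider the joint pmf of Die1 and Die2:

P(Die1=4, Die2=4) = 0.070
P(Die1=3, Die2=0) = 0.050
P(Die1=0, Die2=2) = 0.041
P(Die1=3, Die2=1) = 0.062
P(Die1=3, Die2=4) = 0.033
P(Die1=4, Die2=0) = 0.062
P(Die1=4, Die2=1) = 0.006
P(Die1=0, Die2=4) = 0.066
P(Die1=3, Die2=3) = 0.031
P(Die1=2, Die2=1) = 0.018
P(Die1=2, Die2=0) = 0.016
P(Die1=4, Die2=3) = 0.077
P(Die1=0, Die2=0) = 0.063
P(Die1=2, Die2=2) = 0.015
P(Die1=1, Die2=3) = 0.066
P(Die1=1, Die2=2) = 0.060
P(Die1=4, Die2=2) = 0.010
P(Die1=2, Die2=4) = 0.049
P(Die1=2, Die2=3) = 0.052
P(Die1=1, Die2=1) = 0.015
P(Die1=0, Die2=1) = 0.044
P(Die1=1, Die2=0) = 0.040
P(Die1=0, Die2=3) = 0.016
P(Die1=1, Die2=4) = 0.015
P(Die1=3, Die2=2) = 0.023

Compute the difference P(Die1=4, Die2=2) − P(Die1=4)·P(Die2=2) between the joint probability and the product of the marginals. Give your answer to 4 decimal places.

-0.0235

P(Die1=4) = 0.062 + 0.006 + 0.010 + 0.077 + 0.070 = 0.225.
P(Die2=2) = 0.041 + 0.060 + 0.015 + 0.023 + 0.010 = 0.149.
P(Die1=4, Die2=2) − P(Die1=4)P(Die2=2) = 0.010 − 0.225×0.149 = -0.0235.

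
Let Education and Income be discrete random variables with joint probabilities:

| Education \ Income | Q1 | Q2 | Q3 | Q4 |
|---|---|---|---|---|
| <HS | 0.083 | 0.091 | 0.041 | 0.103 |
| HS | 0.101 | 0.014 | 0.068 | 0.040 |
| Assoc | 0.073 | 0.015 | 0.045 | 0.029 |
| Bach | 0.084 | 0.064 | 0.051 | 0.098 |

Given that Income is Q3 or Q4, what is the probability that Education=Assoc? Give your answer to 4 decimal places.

0.1558

P(Income=Q3) = 0.041 + 0.068 + 0.045 + 0.051 = 0.205.
P(Income=Q4) = 0.103 + 0.040 + 0.029 + 0.098 = 0.270.
P(Income ∈ {Q3, Q4}) = 0.205 + 0.270 = 0.475; P(Education=Assoc, Income ∈ {Q3, Q4}) = 0.045 + 0.029 = 0.074.
P(Education=Assoc | Income ∈ {Q3, Q4}) = 0.074/0.475 = 0.1558.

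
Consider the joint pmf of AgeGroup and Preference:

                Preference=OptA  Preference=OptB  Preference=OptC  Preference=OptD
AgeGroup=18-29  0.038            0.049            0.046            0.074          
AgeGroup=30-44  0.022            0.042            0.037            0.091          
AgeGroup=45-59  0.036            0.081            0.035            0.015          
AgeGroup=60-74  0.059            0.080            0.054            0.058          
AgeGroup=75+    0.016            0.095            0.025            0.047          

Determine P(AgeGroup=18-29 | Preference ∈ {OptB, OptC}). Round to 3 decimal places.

P(Preference=OptB) = 0.049 + 0.042 + 0.081 + 0.080 + 0.095 = 0.347.
P(Preference=OptC) = 0.046 + 0.037 + 0.035 + 0.054 + 0.025 = 0.197.
P(Preference ∈ {OptB, OptC}) = 0.347 + 0.197 = 0.544; P(AgeGroup=18-29, Preference ∈ {OptB, OptC}) = 0.049 + 0.046 = 0.095.
P(AgeGroup=18-29 | Preference ∈ {OptB, OptC}) = 0.095/0.544 = 0.175.

0.175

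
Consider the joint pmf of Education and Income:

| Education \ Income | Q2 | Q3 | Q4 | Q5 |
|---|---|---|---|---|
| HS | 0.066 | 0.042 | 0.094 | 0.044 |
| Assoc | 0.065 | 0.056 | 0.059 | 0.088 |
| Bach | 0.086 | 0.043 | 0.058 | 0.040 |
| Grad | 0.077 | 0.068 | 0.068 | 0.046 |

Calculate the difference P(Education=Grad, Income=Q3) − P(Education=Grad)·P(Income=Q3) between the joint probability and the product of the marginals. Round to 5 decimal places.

0.01387

P(Education=Grad) = 0.077 + 0.068 + 0.068 + 0.046 = 0.259.
P(Income=Q3) = 0.042 + 0.056 + 0.043 + 0.068 = 0.209.
P(Education=Grad, Income=Q3) − P(Education=Grad)P(Income=Q3) = 0.068 − 0.259×0.209 = 0.01387.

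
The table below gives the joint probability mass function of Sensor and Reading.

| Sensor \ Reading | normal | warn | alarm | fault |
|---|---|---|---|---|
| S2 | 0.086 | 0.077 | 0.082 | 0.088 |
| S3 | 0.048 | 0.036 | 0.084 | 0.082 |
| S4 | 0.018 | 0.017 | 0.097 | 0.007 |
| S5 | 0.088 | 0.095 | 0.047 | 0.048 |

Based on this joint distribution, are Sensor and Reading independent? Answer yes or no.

no

P(Sensor=S4) = 0.139 and P(Reading=alarm) = 0.310, so their product is 0.04309, but P(Sensor=S4, Reading=alarm) = 0.097. Since these differ, Sensor and Reading are not independent.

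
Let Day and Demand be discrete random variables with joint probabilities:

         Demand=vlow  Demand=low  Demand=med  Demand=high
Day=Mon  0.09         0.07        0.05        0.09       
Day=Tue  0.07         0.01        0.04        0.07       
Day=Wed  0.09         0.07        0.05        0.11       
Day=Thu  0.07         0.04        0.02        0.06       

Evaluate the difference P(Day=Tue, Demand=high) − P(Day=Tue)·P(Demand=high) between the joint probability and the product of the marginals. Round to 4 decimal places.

P(Day=Tue) = 0.07 + 0.01 + 0.04 + 0.07 = 0.19.
P(Demand=high) = 0.09 + 0.07 + 0.11 + 0.06 = 0.33.
P(Day=Tue, Demand=high) − P(Day=Tue)P(Demand=high) = 0.07 − 0.19×0.33 = 0.0073.

0.0073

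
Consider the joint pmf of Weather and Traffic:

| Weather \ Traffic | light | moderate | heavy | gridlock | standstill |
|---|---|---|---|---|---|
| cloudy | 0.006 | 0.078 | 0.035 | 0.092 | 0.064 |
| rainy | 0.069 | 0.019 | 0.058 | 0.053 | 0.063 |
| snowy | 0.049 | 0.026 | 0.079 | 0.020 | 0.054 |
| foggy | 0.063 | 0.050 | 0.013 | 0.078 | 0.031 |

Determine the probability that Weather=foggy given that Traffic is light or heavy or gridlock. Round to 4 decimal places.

P(Traffic=light) = 0.006 + 0.069 + 0.049 + 0.063 = 0.187.
P(Traffic=heavy) = 0.035 + 0.058 + 0.079 + 0.013 = 0.185.
P(Traffic=gridlock) = 0.092 + 0.053 + 0.020 + 0.078 = 0.243.
P(Traffic ∈ {light, heavy, gridlock}) = 0.187 + 0.185 + 0.243 = 0.615; P(Weather=foggy, Traffic ∈ {light, heavy, gridlock}) = 0.063 + 0.013 + 0.078 = 0.154.
P(Weather=foggy | Traffic ∈ {light, heavy, gridlock}) = 0.154/0.615 = 0.2504.

0.2504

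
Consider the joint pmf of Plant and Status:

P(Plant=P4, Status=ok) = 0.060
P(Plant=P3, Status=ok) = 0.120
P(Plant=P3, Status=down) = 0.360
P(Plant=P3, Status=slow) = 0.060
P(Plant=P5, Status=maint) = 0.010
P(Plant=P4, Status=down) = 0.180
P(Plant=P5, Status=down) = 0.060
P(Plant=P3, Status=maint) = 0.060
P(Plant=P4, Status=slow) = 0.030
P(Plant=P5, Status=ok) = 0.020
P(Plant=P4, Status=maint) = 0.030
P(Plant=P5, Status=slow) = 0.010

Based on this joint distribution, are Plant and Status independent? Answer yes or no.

Every cell satisfies P(Plant,Status) = P(Plant)·P(Status). For instance P(Plant=P5) = 0.100, P(Status=maint) = 0.100, and 0.100×0.100 = 0.010 matches the joint entry. So Plant and Status are independent.

yes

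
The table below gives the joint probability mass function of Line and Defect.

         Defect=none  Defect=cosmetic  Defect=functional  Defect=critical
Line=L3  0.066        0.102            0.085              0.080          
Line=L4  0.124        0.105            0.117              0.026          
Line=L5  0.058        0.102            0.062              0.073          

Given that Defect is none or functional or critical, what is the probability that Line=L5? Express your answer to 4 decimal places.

P(Defect=none) = 0.066 + 0.124 + 0.058 = 0.248.
P(Defect=functional) = 0.085 + 0.117 + 0.062 = 0.264.
P(Defect=critical) = 0.080 + 0.026 + 0.073 = 0.179.
P(Defect ∈ {none, functional, critical}) = 0.248 + 0.264 + 0.179 = 0.691; P(Line=L5, Defect ∈ {none, functional, critical}) = 0.058 + 0.062 + 0.073 = 0.193.
P(Line=L5 | Defect ∈ {none, functional, critical}) = 0.193/0.691 = 0.2793.

0.2793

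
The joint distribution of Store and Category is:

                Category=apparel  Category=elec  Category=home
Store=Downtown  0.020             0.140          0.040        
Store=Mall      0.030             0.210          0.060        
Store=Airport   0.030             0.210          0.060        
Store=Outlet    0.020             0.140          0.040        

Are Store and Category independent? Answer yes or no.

Every cell satisfies P(Store,Category) = P(Store)·P(Category). For instance P(Store=Airport) = 0.300, P(Category=apparel) = 0.100, and 0.300×0.100 = 0.030 matches the joint entry. So Store and Category are independent.

yes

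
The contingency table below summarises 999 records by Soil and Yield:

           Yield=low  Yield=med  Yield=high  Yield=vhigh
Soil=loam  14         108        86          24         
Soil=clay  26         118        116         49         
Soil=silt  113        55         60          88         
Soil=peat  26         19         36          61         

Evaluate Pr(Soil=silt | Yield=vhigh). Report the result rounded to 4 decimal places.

Total with Yield=vhigh: 24 + 49 + 88 + 61 = 222.
P(Soil=silt | Yield=vhigh) = 88/222 = 0.3964.

0.3964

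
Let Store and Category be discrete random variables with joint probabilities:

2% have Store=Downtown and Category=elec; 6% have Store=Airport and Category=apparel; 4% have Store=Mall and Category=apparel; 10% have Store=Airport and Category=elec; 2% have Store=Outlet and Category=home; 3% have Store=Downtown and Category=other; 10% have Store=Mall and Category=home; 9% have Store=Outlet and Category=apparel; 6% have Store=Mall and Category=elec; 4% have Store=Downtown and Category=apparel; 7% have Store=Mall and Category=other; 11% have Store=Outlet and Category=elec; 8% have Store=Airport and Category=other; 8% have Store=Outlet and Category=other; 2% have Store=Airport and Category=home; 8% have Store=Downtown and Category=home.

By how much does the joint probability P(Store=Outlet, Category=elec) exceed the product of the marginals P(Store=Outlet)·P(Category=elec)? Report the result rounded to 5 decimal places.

P(Store=Outlet) = 0.09 + 0.11 + 0.02 + 0.08 = 0.30.
P(Category=elec) = 0.02 + 0.06 + 0.10 + 0.11 = 0.29.
P(Store=Outlet, Category=elec) − P(Store=Outlet)P(Category=elec) = 0.11 − 0.30×0.29 = 0.02300.

0.02300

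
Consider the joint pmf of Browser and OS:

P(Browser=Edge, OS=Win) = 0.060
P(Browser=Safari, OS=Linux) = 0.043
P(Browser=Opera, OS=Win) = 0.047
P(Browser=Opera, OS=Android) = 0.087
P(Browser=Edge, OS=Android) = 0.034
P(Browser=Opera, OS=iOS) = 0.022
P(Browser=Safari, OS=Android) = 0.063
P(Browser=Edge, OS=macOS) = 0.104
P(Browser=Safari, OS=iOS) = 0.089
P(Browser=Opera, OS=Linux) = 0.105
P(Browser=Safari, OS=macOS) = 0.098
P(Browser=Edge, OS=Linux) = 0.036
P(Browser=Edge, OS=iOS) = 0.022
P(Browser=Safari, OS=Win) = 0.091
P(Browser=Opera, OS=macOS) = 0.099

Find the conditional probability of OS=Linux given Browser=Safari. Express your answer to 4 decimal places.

P(Browser=Safari) = 0.091 + 0.098 + 0.043 + 0.089 + 0.063 = 0.384.
P(OS=Linux | Browser=Safari) = 0.043/0.384 = 0.1120.

0.1120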